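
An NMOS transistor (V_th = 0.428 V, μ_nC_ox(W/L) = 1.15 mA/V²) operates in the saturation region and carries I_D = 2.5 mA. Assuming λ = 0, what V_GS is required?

In saturation I_D = ½ k_n (V_GS − V_th)², so V_GS − V_th = √(2 I_D / k_n) = √(2 × 2.5 / 1.15) = 2.09 V.
V_GS = 0.428 + 2.09 = 2.51 V.

V_GS = 2.51 V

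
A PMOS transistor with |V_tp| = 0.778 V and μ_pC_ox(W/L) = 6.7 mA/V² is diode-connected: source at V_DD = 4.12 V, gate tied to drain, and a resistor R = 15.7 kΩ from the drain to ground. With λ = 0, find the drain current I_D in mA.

With gate tied to drain, V_SG = V_SD ≥ V_SG − |V_tp|, so the device is in saturation.
KCL at the drain: ½ k_p (V_SG − |V_tp|)² = (V_DD − V_SG)/R.
Let x = V_SG − 0.778. Then 52.6 x² + x − 3.342 = 0, giving x = 0.243 V (positive root), so V_SG = 1.02 V.
I_D = (V_DD − V_SG)/R = (4.12 − 1.02) / 15.7 = 0.197 mA.

I_D = 0.197 mA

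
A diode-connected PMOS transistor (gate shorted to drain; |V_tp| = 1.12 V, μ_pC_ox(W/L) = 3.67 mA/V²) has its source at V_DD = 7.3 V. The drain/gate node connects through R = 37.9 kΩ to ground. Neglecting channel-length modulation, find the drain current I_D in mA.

I_D = 0.155 mA

With gate tied to drain, V_SG = V_SD ≥ V_SG − |V_tp|, so the device is in saturation.
KCL at the drain: ½ k_p (V_SG − |V_tp|)² = (V_DD − V_SG)/R.
Let x = V_SG − 1.12. Then 69.5 x² + x − 6.18 = 0, giving x = 0.291 V (positive root), so V_SG = 1.41 V.
I_D = (V_DD − V_SG)/R = (7.3 − 1.41) / 37.9 = 0.155 mA.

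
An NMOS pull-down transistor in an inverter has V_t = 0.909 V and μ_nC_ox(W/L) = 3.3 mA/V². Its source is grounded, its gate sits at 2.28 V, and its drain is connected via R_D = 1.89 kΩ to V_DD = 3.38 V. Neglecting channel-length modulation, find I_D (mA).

V_GS = V_G = 2.28 V, so V_ov = 2.28 − 0.909 = 1.37 V.
Assume saturation: I_D = ½ k_n V_ov² = 0.5 × 3.3 × 1.37² = 3.1 mA, giving V_DS = V_DD − I_D R_D = 3.38 − 3.1 × 1.89 = -2.48 V.
But -2.48 V < V_ov = 1.37 V, so the device is actually in triode.
In triode I_D = k_n[V_ov V_DS − ½ V_DS²] and I_D = (V_DD − V_DS)/R_D. Equating: 3.12 V_DS² − 9.551 V_DS + 3.38 = 0, giving V_DS = 0.408 V (the root below V_ov).
I_D = (3.38 − 0.408) / 1.89 = 1.57 mA.

I_D = 1.57 mA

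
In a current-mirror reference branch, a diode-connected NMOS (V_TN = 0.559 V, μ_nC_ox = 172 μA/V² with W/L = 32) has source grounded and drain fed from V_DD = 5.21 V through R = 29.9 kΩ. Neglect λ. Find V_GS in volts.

V_GS = 0.791 V

With gate tied to drain, V_GS = V_DS ≥ V_GS − V_TN, so the device is in saturation.
k_n = μ_nC_ox · (W/L) = 5.504 mA/V².
KCL at the drain: ½ k_n (V_GS − V_TN)² = (V_DD − V_GS)/R.
Let x = V_GS − 0.559. Then 82.3 x² + x − 4.651 = 0, giving x = 0.232 V (positive root), so V_GS = 0.791 V.
I_D = (V_DD − V_GS)/R = (5.21 − 0.791) / 29.9 = 0.148 mA.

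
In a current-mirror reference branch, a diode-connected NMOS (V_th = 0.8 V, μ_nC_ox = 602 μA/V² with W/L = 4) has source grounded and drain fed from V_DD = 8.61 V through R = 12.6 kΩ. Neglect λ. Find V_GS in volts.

V_GS = 1.49 V

With gate tied to drain, V_GS = V_DS ≥ V_GS − V_th, so the device is in saturation.
k_n = μ_nC_ox · (W/L) = 2.408 mA/V².
KCL at the drain: ½ k_n (V_GS − V_th)² = (V_DD − V_GS)/R.
Let x = V_GS − 0.8. Then 15.2 x² + x − 7.81 = 0, giving x = 0.685 V (positive root), so V_GS = 1.49 V.
I_D = (V_DD − V_GS)/R = (8.61 − 1.49) / 12.6 = 0.565 mA.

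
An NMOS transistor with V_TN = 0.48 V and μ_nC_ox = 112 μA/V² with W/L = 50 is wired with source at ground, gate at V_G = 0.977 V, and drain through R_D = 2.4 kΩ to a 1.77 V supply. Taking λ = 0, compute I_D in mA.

V_GS = V_G = 0.977 V, so V_ov = 0.977 − 0.48 = 0.497 V.
k_n = μ_nC_ox · (W/L) = 5.6 mA/V².
Assume saturation: I_D = ½ k_n V_ov² = 0.5 × 5.6 × 0.497² = 0.692 mA, giving V_DS = V_DD − I_D R_D = 1.77 − 0.692 × 2.4 = 0.11 V.
But 0.11 V < V_ov = 0.497 V, so the device is actually in triode.
In triode I_D = k_n[V_ov V_DS − ½ V_DS²] and I_D = (V_DD − V_DS)/R_D. Equating: 6.72 V_DS² − 7.68 V_DS + 1.77 = 0, giving V_DS = 0.32 V (the root below V_ov).
I_D = (1.77 − 0.32) / 2.4 = 0.604 mA.

I_D = 0.604 mA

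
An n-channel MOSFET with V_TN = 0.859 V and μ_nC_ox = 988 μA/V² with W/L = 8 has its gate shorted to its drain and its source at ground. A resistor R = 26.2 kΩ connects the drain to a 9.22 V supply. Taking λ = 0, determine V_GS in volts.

With gate tied to drain, V_GS = V_DS ≥ V_GS − V_TN, so the device is in saturation.
k_n = μ_nC_ox · (W/L) = 7.904 mA/V².
KCL at the drain: ½ k_n (V_GS − V_TN)² = (V_DD − V_GS)/R.
Let x = V_GS − 0.859. Then 104 x² + x − 8.361 = 0, giving x = 0.279 V (positive root), so V_GS = 1.14 V.
I_D = (V_DD − V_GS)/R = (9.22 − 1.14) / 26.2 = 0.308 mA.

V_GS = 1.14 V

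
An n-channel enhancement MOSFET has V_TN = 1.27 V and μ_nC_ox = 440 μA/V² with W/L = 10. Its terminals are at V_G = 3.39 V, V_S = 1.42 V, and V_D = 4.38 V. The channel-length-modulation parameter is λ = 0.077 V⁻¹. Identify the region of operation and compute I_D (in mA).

V_GS = V_G − V_S = 3.39 − 1.42 = 1.97 V; V_DS = V_D − V_S = 4.38 − 1.42 = 2.96 V.
k_n = μ_nC_ox · (W/L) = 4.4 mA/V².
V_ov = V_GS − V_TN = 1.97 − 1.27 = 0.7 V.
Since V_DS = 2.96 V ≥ V_ov = 0.7 V, the device is in saturation.
I_D = ½ k_n V_ov² (1 + λ V_DS) = 0.5 × 4.4 × 0.7² × (1 + 0.077 × 2.96) = 1.32 mA.

Saturation; I_D = 1.32 mA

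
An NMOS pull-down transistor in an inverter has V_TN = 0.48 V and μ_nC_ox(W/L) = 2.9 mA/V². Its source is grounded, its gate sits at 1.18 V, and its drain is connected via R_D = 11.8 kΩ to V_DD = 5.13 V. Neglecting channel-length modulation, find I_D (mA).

V_GS = V_G = 1.18 V, so V_ov = 1.18 − 0.48 = 0.7 V.
Assume saturation: I_D = ½ k_n V_ov² = 0.5 × 2.9 × 0.7² = 0.71 mA, giving V_DS = V_DD − I_D R_D = 5.13 − 0.71 × 11.8 = -3.25 V.
But -3.25 V < V_ov = 0.7 V, so the device is actually in triode.
In triode I_D = k_n[V_ov V_DS − ½ V_DS²] and I_D = (V_DD − V_DS)/R_D. Equating: 17.1 V_DS² − 24.95 V_DS + 5.13 = 0, giving V_DS = 0.248 V (the root below V_ov).
I_D = (5.13 − 0.248) / 11.8 = 0.414 mA.

I_D = 0.414 mA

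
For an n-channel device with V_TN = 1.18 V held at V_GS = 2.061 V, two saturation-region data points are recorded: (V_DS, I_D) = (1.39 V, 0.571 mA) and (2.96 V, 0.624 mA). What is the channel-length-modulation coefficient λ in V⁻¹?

λ = 0.0644 V⁻¹

With V_GS fixed, I_D ∝ (1 + λ V_DS) in saturation, so I_D2/I_D1 = (1 + λ V_DS2)/(1 + λ V_DS1).
0.624/0.571 = 1.093 = (1 + 2.96 λ)/(1 + 1.39 λ).
Solving: λ (I_D1 V_DS2 − I_D2 V_DS1) = I_D2 − I_D1, so λ = (0.624 − 0.571) / (0.571 × 2.96 − 0.624 × 1.39) = 0.053 / 0.823 = 0.0644 V⁻¹.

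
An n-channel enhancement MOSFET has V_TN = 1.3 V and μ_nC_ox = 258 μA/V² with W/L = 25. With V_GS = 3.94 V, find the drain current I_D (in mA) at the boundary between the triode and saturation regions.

At the boundary V_DS = V_ov = V_GS − V_TN = 3.94 − 1.3 = 2.64 V.
k_n = μ_nC_ox · (W/L) = 6.45 mA/V².
I_D = ½ k_n V_ov² = 0.5 × 6.45 × 2.64² = 22.5 mA.

I_D = 22.5 mA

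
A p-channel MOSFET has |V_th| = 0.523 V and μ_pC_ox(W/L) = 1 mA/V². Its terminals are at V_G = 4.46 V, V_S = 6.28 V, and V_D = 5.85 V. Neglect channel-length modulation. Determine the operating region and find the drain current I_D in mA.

V_SG = V_S − V_G = 6.28 − 4.46 = 1.82 V; V_SD = V_S − V_D = 6.28 − 5.85 = 0.43 V.
V_ov = V_SG − |V_th| = 1.82 − 0.523 = 1.3 V.
Since V_SD = 0.43 V < V_ov = 1.3 V, the device is in the triode region.
I_D = k_p [V_ov · V_SD − ½ V_SD²] = 1 × [1.3 × 0.43 − 0.5 × 0.43²] = 0.465 mA.

Triode; I_D = 0.465 mA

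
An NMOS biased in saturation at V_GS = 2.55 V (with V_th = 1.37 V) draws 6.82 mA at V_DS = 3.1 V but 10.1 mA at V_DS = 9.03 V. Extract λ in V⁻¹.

With V_GS fixed, I_D ∝ (1 + λ V_DS) in saturation, so I_D2/I_D1 = (1 + λ V_DS2)/(1 + λ V_DS1).
10.1/6.82 = 1.481 = (1 + 9.03 λ)/(1 + 3.1 λ).
Solving: λ (I_D1 V_DS2 − I_D2 V_DS1) = I_D2 − I_D1, so λ = (10.1 − 6.82) / (6.82 × 9.03 − 10.1 × 3.1) = 3.28 / 30.3 = 0.108 V⁻¹.

λ = 0.108 V⁻¹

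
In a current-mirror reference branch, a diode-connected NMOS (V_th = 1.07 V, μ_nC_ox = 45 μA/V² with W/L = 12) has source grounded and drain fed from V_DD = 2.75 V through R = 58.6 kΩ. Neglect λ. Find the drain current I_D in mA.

With gate tied to drain, V_GS = V_DS ≥ V_GS − V_th, so the device is in saturation.
k_n = μ_nC_ox · (W/L) = 0.54 mA/V².
KCL at the drain: ½ k_n (V_GS − V_th)² = (V_DD − V_GS)/R.
Let x = V_GS − 1.07. Then 15.8 x² + x − 1.68 = 0, giving x = 0.296 V (positive root), so V_GS = 1.37 V.
I_D = (V_DD − V_GS)/R = (2.75 − 1.37) / 58.6 = 0.0236 mA.

I_D = 0.0236 mA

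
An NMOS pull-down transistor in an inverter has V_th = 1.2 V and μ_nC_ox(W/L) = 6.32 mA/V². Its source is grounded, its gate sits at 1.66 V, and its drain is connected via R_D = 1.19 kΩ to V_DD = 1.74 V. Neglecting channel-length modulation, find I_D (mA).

V_GS = V_G = 1.66 V, so V_ov = 1.66 − 1.2 = 0.46 V.
Assume saturation: I_D = ½ k_n V_ov² = 0.5 × 6.32 × 0.46² = 0.669 mA, giving V_DS = V_DD − I_D R_D = 1.74 − 0.669 × 1.19 = 0.944 V.
V_DS = 0.944 V ≥ V_ov = 0.46 V, confirming saturation.

I_D = 0.669 mA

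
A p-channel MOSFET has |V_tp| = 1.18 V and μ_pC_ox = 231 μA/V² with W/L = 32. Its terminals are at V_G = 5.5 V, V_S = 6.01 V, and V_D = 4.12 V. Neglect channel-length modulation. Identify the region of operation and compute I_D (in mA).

Cutoff; I_D = 0 mA

V_SG = V_S − V_G = 6.01 − 5.5 = 0.51 V; V_SD = V_S − V_D = 6.01 − 4.12 = 1.89 V.
V_SG = 0.51 V < |V_tp| = 1.18 V, so the transistor is in cutoff.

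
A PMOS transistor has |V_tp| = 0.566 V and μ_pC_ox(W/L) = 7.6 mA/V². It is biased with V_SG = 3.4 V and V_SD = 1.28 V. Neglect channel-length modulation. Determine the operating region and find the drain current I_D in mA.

V_ov = V_SG − |V_tp| = 3.4 − 0.566 = 2.83 V.
Since V_SD = 1.28 V < V_ov = 2.83 V, the device is in the triode region.
I_D = k_p [V_ov · V_SD − ½ V_SD²] = 7.6 × [2.83 × 1.28 − 0.5 × 1.28²] = 21.3 mA.

Triode; I_D = 21.3 mA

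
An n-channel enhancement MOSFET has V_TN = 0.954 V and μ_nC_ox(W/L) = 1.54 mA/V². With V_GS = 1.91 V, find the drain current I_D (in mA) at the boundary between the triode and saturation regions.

At the boundary V_DS = V_ov = V_GS − V_TN = 1.91 − 0.954 = 0.956 V.
I_D = ½ k_n V_ov² = 0.5 × 1.54 × 0.956² = 0.704 mA.

I_D = 0.704 mA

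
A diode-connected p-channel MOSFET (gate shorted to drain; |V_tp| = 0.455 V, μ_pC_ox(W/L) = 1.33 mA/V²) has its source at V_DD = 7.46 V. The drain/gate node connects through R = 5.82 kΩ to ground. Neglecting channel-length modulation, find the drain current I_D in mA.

With gate tied to drain, V_SG = V_SD ≥ V_SG − |V_tp|, so the device is in saturation.
KCL at the drain: ½ k_p (V_SG − |V_tp|)² = (V_DD − V_SG)/R.
Let x = V_SG − 0.455. Then 3.87 x² + x − 7.005 = 0, giving x = 1.22 V (positive root), so V_SG = 1.68 V.
I_D = (V_DD − V_SG)/R = (7.46 − 1.68) / 5.82 = 0.994 mA.

I_D = 0.994 mA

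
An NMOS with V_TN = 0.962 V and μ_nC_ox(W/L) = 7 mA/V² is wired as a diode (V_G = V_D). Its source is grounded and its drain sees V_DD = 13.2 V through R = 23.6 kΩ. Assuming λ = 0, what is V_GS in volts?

V_GS = 1.34 V

With gate tied to drain, V_GS = V_DS ≥ V_GS − V_TN, so the device is in saturation.
KCL at the drain: ½ k_n (V_GS − V_TN)² = (V_DD − V_GS)/R.
Let x = V_GS − 0.962. Then 82.6 x² + x − 12.24 = 0, giving x = 0.379 V (positive root), so V_GS = 1.34 V.
I_D = (V_DD − V_GS)/R = (13.2 − 1.34) / 23.6 = 0.503 mA.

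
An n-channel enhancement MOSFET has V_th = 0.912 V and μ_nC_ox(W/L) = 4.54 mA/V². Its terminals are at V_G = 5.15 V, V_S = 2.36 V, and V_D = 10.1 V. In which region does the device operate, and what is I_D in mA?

Saturation; I_D = 8.01 mA

V_GS = V_G − V_S = 5.15 − 2.36 = 2.79 V; V_DS = V_D − V_S = 10.1 − 2.36 = 7.74 V.
V_ov = V_GS − V_th = 2.79 − 0.912 = 1.88 V.
Since V_DS = 7.74 V ≥ V_ov = 1.88 V, the device is in saturation.
I_D = ½ k_n V_ov² = 0.5 × 4.54 × 1.88² = 8.01 mA.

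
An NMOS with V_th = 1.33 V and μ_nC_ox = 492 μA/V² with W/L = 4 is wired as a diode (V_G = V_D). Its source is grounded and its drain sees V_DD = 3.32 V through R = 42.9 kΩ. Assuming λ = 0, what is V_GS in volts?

With gate tied to drain, V_GS = V_DS ≥ V_GS − V_th, so the device is in saturation.
k_n = μ_nC_ox · (W/L) = 1.968 mA/V².
KCL at the drain: ½ k_n (V_GS − V_th)² = (V_DD − V_GS)/R.
Let x = V_GS − 1.33. Then 42.2 x² + x − 1.99 = 0, giving x = 0.206 V (positive root), so V_GS = 1.54 V.
I_D = (V_DD − V_GS)/R = (3.32 − 1.54) / 42.9 = 0.0416 mA.

V_GS = 1.54 V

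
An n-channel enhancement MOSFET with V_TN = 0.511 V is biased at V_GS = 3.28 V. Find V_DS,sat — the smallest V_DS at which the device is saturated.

The boundary between triode and saturation is V_DS = V_GS − V_TN = V_ov.
V_ov = 3.28 − 0.511 = 2.77 V.

V_DS,sat = 2.77 V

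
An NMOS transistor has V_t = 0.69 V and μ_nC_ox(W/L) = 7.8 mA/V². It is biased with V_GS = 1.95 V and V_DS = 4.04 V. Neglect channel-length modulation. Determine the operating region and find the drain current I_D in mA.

Saturation; I_D = 6.19 mA

V_ov = V_GS − V_t = 1.95 − 0.69 = 1.26 V.
Since V_DS = 4.04 V ≥ V_ov = 1.26 V, the device is in saturation.
I_D = ½ k_n V_ov² = 0.5 × 7.8 × 1.26² = 6.19 mA.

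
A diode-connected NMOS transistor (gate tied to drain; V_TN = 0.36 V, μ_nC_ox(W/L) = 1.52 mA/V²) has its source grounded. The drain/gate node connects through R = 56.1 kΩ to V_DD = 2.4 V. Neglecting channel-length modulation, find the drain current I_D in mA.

I_D = 0.0327 mA

With gate tied to drain, V_GS = V_DS ≥ V_GS − V_TN, so the device is in saturation.
KCL at the drain: ½ k_n (V_GS − V_TN)² = (V_DD − V_GS)/R.
Let x = V_GS − 0.36. Then 42.6 x² + x − 2.04 = 0, giving x = 0.207 V (positive root), so V_GS = 0.567 V.
I_D = (V_DD − V_GS)/R = (2.4 − 0.567) / 56.1 = 0.0327 mA.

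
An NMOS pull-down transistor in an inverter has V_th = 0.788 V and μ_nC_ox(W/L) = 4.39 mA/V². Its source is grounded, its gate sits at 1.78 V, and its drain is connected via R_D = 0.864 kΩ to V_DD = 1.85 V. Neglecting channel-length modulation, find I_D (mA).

V_GS = V_G = 1.78 V, so V_ov = 1.78 − 0.788 = 0.992 V.
Assume saturation: I_D = ½ k_n V_ov² = 0.5 × 4.39 × 0.992² = 2.16 mA, giving V_DS = V_DD − I_D R_D = 1.85 − 2.16 × 0.864 = -0.0163 V.
But -0.0163 V < V_ov = 0.992 V, so the device is actually in triode.
In triode I_D = k_n[V_ov V_DS − ½ V_DS²] and I_D = (V_DD − V_DS)/R_D. Equating: 1.9 V_DS² − 4.763 V_DS + 1.85 = 0, giving V_DS = 0.48 V (the root below V_ov).
I_D = (1.85 − 0.48) / 0.864 = 1.59 mA.

I_D = 1.59 mA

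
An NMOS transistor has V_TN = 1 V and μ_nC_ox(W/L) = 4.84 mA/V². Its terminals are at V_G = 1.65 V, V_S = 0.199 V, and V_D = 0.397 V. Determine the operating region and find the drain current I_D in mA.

V_GS = V_G − V_S = 1.65 − 0.199 = 1.45 V; V_DS = V_D − V_S = 0.397 − 0.199 = 0.198 V.
V_ov = V_GS − V_TN = 1.45 − 1 = 0.451 V.
Since V_DS = 0.198 V < V_ov = 0.451 V, the device is in the triode region.
I_D = k_n [V_ov · V_DS − ½ V_DS²] = 4.84 × [0.451 × 0.198 − 0.5 × 0.198²] = 0.337 mA.

Triode; I_D = 0.337 mA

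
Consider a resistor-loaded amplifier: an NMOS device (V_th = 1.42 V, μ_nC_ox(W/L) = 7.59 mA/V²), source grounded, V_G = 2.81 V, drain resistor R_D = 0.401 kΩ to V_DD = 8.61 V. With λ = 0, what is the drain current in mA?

I_D = 7.33 mA

V_GS = V_G = 2.81 V, so V_ov = 2.81 − 1.42 = 1.39 V.
Assume saturation: I_D = ½ k_n V_ov² = 0.5 × 7.59 × 1.39² = 7.33 mA, giving V_DS = V_DD − I_D R_D = 8.61 − 7.33 × 0.401 = 5.67 V.
V_DS = 5.67 V ≥ V_ov = 1.39 V, confirming saturation.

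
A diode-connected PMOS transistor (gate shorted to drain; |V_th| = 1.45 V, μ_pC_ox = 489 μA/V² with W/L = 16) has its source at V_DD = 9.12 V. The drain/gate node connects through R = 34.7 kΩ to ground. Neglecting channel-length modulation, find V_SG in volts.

V_SG = 1.68 V

With gate tied to drain, V_SG = V_SD ≥ V_SG − |V_th|, so the device is in saturation.
k_p = μ_pC_ox · (W/L) = 7.824 mA/V².
KCL at the drain: ½ k_p (V_SG − |V_th|)² = (V_DD − V_SG)/R.
Let x = V_SG − 1.45. Then 136 x² + x − 7.67 = 0, giving x = 0.234 V (positive root), so V_SG = 1.68 V.
I_D = (V_DD − V_SG)/R = (9.12 − 1.68) / 34.7 = 0.214 mA.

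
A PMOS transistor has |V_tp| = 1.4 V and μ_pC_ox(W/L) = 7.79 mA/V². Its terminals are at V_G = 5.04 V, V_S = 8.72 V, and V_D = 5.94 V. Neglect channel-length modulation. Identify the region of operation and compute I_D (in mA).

V_SG = V_S − V_G = 8.72 − 5.04 = 3.68 V; V_SD = V_S − V_D = 8.72 − 5.94 = 2.78 V.
V_ov = V_SG − |V_tp| = 3.68 − 1.4 = 2.28 V.
Since V_SD = 2.78 V ≥ V_ov = 2.28 V, the device is in saturation.
I_D = ½ k_p V_ov² = 0.5 × 7.79 × 2.28² = 20.2 mA.

Saturation; I_D = 20.2 mA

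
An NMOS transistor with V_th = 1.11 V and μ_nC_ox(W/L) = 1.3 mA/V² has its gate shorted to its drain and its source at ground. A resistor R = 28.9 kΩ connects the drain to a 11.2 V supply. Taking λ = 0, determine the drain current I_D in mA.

I_D = 0.325 mA

With gate tied to drain, V_GS = V_DS ≥ V_GS − V_th, so the device is in saturation.
KCL at the drain: ½ k_n (V_GS − V_th)² = (V_DD − V_GS)/R.
Let x = V_GS − 1.11. Then 18.8 x² + x − 10.09 = 0, giving x = 0.707 V (positive root), so V_GS = 1.82 V.
I_D = (V_DD − V_GS)/R = (11.2 − 1.82) / 28.9 = 0.325 mA.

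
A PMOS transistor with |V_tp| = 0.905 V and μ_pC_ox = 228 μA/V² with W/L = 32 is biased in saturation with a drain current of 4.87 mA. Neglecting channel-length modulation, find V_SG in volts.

V_SG = 2.06 V

k_p = μ_pC_ox · (W/L) = 7.296 mA/V².
In saturation I_D = ½ k_p (V_SG − |V_tp|)², so V_SG − |V_tp| = √(2 I_D / k_p) = √(2 × 4.87 / 7.296) = 1.16 V.
V_SG = 0.905 + 1.16 = 2.06 V.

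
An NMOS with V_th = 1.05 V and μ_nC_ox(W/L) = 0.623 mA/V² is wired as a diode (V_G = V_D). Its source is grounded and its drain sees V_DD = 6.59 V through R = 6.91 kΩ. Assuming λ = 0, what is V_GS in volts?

V_GS = 2.44 V

With gate tied to drain, V_GS = V_DS ≥ V_GS − V_th, so the device is in saturation.
KCL at the drain: ½ k_n (V_GS − V_th)² = (V_DD − V_GS)/R.
Let x = V_GS − 1.05. Then 2.15 x² + x − 5.54 = 0, giving x = 1.39 V (positive root), so V_GS = 2.44 V.
I_D = (V_DD − V_GS)/R = (6.59 − 2.44) / 6.91 = 0.601 mA.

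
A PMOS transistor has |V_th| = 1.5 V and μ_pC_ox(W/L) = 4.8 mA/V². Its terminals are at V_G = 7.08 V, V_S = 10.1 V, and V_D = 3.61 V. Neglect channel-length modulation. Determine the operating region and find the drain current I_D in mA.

V_SG = V_S − V_G = 10.1 − 7.08 = 3.02 V; V_SD = V_S − V_D = 10.1 − 3.61 = 6.49 V.
V_ov = V_SG − |V_th| = 3.02 − 1.5 = 1.52 V.
Since V_SD = 6.49 V ≥ V_ov = 1.52 V, the device is in saturation.
I_D = ½ k_p V_ov² = 0.5 × 4.8 × 1.52² = 5.54 mA.

Saturation; I_D = 5.54 mA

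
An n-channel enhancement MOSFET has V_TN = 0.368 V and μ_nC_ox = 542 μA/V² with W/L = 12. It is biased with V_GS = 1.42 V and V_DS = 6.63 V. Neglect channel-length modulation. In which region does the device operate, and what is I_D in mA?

Saturation; I_D = 3.60 mA

k_n = μ_nC_ox · (W/L) = 6.504 mA/V².
V_ov = V_GS − V_TN = 1.42 − 0.368 = 1.05 V.
Since V_DS = 6.63 V ≥ V_ov = 1.05 V, the device is in saturation.
I_D = ½ k_n V_ov² = 0.5 × 6.504 × 1.05² = 3.6 mA.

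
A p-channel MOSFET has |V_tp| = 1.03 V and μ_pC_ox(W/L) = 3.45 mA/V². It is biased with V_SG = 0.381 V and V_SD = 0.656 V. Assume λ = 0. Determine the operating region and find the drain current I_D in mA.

V_SG = 0.381 V < |V_tp| = 1.03 V, so the transistor is in cutoff.

Cutoff; I_D = 0 mA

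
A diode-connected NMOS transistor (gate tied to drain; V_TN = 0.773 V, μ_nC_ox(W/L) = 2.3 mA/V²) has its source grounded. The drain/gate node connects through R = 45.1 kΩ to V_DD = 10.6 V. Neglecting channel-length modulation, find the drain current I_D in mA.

With gate tied to drain, V_GS = V_DS ≥ V_GS − V_TN, so the device is in saturation.
KCL at the drain: ½ k_n (V_GS − V_TN)² = (V_DD − V_GS)/R.
Let x = V_GS − 0.773. Then 51.9 x² + x − 9.827 = 0, giving x = 0.426 V (positive root), so V_GS = 1.2 V.
I_D = (V_DD − V_GS)/R = (10.6 − 1.2) / 45.1 = 0.208 mA.

I_D = 0.208 mA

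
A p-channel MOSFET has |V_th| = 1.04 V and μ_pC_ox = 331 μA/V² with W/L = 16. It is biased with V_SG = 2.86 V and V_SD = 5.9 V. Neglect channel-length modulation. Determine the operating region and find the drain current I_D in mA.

k_p = μ_pC_ox · (W/L) = 5.296 mA/V².
V_ov = V_SG − |V_th| = 2.86 − 1.04 = 1.82 V.
Since V_SD = 5.9 V ≥ V_ov = 1.82 V, the device is in saturation.
I_D = ½ k_p V_ov² = 0.5 × 5.296 × 1.82² = 8.77 mA.

Saturation; I_D = 8.77 mA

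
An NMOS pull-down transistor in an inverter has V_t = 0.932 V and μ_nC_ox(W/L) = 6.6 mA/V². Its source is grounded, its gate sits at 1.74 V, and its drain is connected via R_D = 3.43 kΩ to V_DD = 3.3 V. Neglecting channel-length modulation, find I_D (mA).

V_GS = V_G = 1.74 V, so V_ov = 1.74 − 0.932 = 0.808 V.
Assume saturation: I_D = ½ k_n V_ov² = 0.5 × 6.6 × 0.808² = 2.15 mA, giving V_DS = V_DD − I_D R_D = 3.3 − 2.15 × 3.43 = -4.09 V.
But -4.09 V < V_ov = 0.808 V, so the device is actually in triode.
In triode I_D = k_n[V_ov V_DS − ½ V_DS²] and I_D = (V_DD − V_DS)/R_D. Equating: 11.3 V_DS² − 19.29 V_DS + 3.3 = 0, giving V_DS = 0.193 V (the root below V_ov).
I_D = (3.3 − 0.193) / 3.43 = 0.906 mA.

I_D = 0.906 mA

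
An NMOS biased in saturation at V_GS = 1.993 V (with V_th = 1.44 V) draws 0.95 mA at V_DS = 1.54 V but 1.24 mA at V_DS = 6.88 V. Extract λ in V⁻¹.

λ = 0.0627 V⁻¹

With V_GS fixed, I_D ∝ (1 + λ V_DS) in saturation, so I_D2/I_D1 = (1 + λ V_DS2)/(1 + λ V_DS1).
1.24/0.95 = 1.305 = (1 + 6.88 λ)/(1 + 1.54 λ).
Solving: λ (I_D1 V_DS2 − I_D2 V_DS1) = I_D2 − I_D1, so λ = (1.24 − 0.95) / (0.95 × 6.88 − 1.24 × 1.54) = 0.29 / 4.63 = 0.0627 V⁻¹.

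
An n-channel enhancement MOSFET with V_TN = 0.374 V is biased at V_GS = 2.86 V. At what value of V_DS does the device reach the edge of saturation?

V_DS,sat = 2.49 V

The boundary between triode and saturation is V_DS = V_GS − V_TN = V_ov.
V_ov = 2.86 − 0.374 = 2.49 V.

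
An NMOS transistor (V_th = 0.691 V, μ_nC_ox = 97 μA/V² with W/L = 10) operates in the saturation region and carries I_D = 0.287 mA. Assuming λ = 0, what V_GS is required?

k_n = μ_nC_ox · (W/L) = 0.97 mA/V².
In saturation I_D = ½ k_n (V_GS − V_th)², so V_GS − V_th = √(2 I_D / k_n) = √(2 × 0.287 / 0.97) = 0.769 V.
V_GS = 0.691 + 0.769 = 1.46 V.

V_GS = 1.46 V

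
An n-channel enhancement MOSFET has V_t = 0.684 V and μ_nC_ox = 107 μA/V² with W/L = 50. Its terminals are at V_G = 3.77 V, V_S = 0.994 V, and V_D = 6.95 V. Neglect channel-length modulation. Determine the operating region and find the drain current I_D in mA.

V_GS = V_G − V_S = 3.77 − 0.994 = 2.78 V; V_DS = V_D − V_S = 6.95 − 0.994 = 5.96 V.
k_n = μ_nC_ox · (W/L) = 5.35 mA/V².
V_ov = V_GS − V_t = 2.78 − 0.684 = 2.09 V.
Since V_DS = 5.96 V ≥ V_ov = 2.09 V, the device is in saturation.
I_D = ½ k_n V_ov² = 0.5 × 5.35 × 2.09² = 11.7 mA.

Saturation; I_D = 11.7 mA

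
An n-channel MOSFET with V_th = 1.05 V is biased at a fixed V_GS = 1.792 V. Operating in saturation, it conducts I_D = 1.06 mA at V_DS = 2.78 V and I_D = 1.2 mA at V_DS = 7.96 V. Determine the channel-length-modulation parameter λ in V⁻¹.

With V_GS fixed, I_D ∝ (1 + λ V_DS) in saturation, so I_D2/I_D1 = (1 + λ V_DS2)/(1 + λ V_DS1).
1.2/1.06 = 1.132 = (1 + 7.96 λ)/(1 + 2.78 λ).
Solving: λ (I_D1 V_DS2 − I_D2 V_DS1) = I_D2 − I_D1, so λ = (1.2 − 1.06) / (1.06 × 7.96 − 1.2 × 2.78) = 0.14 / 5.1 = 0.0274 V⁻¹.

λ = 0.0274 V⁻¹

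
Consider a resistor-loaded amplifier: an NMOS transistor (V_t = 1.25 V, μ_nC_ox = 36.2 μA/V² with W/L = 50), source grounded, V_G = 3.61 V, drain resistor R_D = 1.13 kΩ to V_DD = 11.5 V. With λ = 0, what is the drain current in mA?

V_GS = V_G = 3.61 V, so V_ov = 3.61 − 1.25 = 2.36 V.
k_n = μ_nC_ox · (W/L) = 1.81 mA/V².
Assume saturation: I_D = ½ k_n V_ov² = 0.5 × 1.81 × 2.36² = 5.04 mA, giving V_DS = V_DD − I_D R_D = 11.5 − 5.04 × 1.13 = 5.8 V.
V_DS = 5.8 V ≥ V_ov = 2.36 V, confirming saturation.

I_D = 5.04 mA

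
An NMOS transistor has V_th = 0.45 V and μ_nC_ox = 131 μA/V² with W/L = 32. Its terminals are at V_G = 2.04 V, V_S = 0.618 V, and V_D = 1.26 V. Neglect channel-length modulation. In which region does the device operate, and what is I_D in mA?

V_GS = V_G − V_S = 2.04 − 0.618 = 1.42 V; V_DS = V_D − V_S = 1.26 − 0.618 = 0.642 V.
k_n = μ_nC_ox · (W/L) = 4.192 mA/V².
V_ov = V_GS − V_th = 1.42 − 0.45 = 0.972 V.
Since V_DS = 0.642 V < V_ov = 0.972 V, the device is in the triode region.
I_D = k_n [V_ov · V_DS − ½ V_DS²] = 4.192 × [0.972 × 0.642 − 0.5 × 0.642²] = 1.75 mA.

Triode; I_D = 1.75 mA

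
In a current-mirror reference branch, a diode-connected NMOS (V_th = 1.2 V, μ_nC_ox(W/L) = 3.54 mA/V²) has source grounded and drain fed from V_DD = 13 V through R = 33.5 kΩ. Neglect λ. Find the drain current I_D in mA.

With gate tied to drain, V_GS = V_DS ≥ V_GS − V_th, so the device is in saturation.
KCL at the drain: ½ k_n (V_GS − V_th)² = (V_DD − V_GS)/R.
Let x = V_GS − 1.2. Then 59.3 x² + x − 11.8 = 0, giving x = 0.438 V (positive root), so V_GS = 1.64 V.
I_D = (V_DD − V_GS)/R = (13 − 1.64) / 33.5 = 0.339 mA.

I_D = 0.339 mA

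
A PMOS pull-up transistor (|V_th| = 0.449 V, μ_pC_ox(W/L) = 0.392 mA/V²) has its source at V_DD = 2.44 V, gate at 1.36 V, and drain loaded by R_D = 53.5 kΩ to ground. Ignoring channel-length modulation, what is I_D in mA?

V_SG = V_DD − V_G = 2.44 − 1.36 = 1.08 V, so V_ov = 1.08 − 0.449 = 0.631 V.
Assume saturation: I_D = ½ k_p V_ov² = 0.5 × 0.392 × 0.631² = 0.078 mA, giving V_SD = V_DD − I_D R_D = 2.44 − 0.078 × 53.5 = -1.74 V.
But -1.74 V < V_ov = 0.631 V, so the device is actually in triode.
In triode I_D = k_p[V_ov V_SD − ½ V_SD²] and I_D = (V_DD − V_SD)/R_D. Equating: 10.5 V_SD² − 14.23 V_SD + 2.44 = 0, giving V_SD = 0.201 V (the root below V_ov).
I_D = (2.44 − 0.201) / 53.5 = 0.0418 mA.

I_D = 0.0418 mA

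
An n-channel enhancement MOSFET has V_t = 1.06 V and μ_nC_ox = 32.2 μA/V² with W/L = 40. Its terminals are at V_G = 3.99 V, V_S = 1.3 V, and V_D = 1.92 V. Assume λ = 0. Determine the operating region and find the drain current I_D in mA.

Triode; I_D = 1.05 mA

V_GS = V_G − V_S = 3.99 − 1.3 = 2.69 V; V_DS = V_D − V_S = 1.92 − 1.3 = 0.62 V.
k_n = μ_nC_ox · (W/L) = 1.288 mA/V².
V_ov = V_GS − V_t = 2.69 − 1.06 = 1.63 V.
Since V_DS = 0.62 V < V_ov = 1.63 V, the device is in the triode region.
I_D = k_n [V_ov · V_DS − ½ V_DS²] = 1.288 × [1.63 × 0.62 − 0.5 × 0.62²] = 1.05 mA.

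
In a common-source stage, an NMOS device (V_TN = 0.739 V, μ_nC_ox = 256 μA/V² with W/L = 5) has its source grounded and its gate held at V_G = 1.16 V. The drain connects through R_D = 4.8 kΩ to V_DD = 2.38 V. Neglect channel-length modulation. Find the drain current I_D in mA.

V_GS = V_G = 1.16 V, so V_ov = 1.16 − 0.739 = 0.421 V.
k_n = μ_nC_ox · (W/L) = 1.28 mA/V².
Assume saturation: I_D = ½ k_n V_ov² = 0.5 × 1.28 × 0.421² = 0.113 mA, giving V_DS = V_DD − I_D R_D = 2.38 − 0.113 × 4.8 = 1.84 V.
V_DS = 1.84 V ≥ V_ov = 0.421 V, confirming saturation.

I_D = 0.113 mA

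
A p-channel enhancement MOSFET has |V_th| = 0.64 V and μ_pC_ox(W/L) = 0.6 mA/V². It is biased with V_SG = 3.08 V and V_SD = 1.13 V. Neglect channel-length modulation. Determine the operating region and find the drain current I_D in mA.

V_ov = V_SG − |V_th| = 3.08 − 0.64 = 2.44 V.
Since V_SD = 1.13 V < V_ov = 2.44 V, the device is in the triode region.
I_D = k_p [V_ov · V_SD − ½ V_SD²] = 0.6 × [2.44 × 1.13 − 0.5 × 1.13²] = 1.27 mA.

Triode; I_D = 1.27 mA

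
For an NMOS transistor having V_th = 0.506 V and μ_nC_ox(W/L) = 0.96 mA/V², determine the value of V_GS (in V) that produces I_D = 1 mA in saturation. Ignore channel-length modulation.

V_GS = 1.95 V

In saturation I_D = ½ k_n (V_GS − V_th)², so V_GS − V_th = √(2 I_D / k_n) = √(2 × 1 / 0.96) = 1.44 V.
V_GS = 0.506 + 1.44 = 1.95 V.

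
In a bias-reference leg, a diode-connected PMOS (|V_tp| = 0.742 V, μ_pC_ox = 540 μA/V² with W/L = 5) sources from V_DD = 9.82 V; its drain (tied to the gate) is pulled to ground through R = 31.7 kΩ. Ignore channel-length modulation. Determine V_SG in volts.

With gate tied to drain, V_SG = V_SD ≥ V_SG − |V_tp|, so the device is in saturation.
k_p = μ_pC_ox · (W/L) = 2.7 mA/V².
KCL at the drain: ½ k_p (V_SG − |V_tp|)² = (V_DD − V_SG)/R.
Let x = V_SG − 0.742. Then 42.8 x² + x − 9.078 = 0, giving x = 0.449 V (positive root), so V_SG = 1.19 V.
I_D = (V_DD − V_SG)/R = (9.82 − 1.19) / 31.7 = 0.272 mA.

V_SG = 1.19 V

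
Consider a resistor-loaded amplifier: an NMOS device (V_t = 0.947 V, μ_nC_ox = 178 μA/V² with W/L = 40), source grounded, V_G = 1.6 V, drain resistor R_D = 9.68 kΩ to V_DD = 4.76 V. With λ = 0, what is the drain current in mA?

I_D = 0.480 mA

V_GS = V_G = 1.6 V, so V_ov = 1.6 − 0.947 = 0.653 V.
k_n = μ_nC_ox · (W/L) = 7.12 mA/V².
Assume saturation: I_D = ½ k_n V_ov² = 0.5 × 7.12 × 0.653² = 1.52 mA, giving V_DS = V_DD − I_D R_D = 4.76 − 1.52 × 9.68 = -9.93 V.
But -9.93 V < V_ov = 0.653 V, so the device is actually in triode.
In triode I_D = k_n[V_ov V_DS − ½ V_DS²] and I_D = (V_DD − V_DS)/R_D. Equating: 34.5 V_DS² − 46.01 V_DS + 4.76 = 0, giving V_DS = 0.113 V (the root below V_ov).
I_D = (4.76 − 0.113) / 9.68 = 0.48 mA.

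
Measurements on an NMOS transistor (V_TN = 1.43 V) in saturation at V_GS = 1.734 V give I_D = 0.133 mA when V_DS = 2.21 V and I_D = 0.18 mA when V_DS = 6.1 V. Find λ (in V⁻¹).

With V_GS fixed, I_D ∝ (1 + λ V_DS) in saturation, so I_D2/I_D1 = (1 + λ V_DS2)/(1 + λ V_DS1).
0.18/0.133 = 1.353 = (1 + 6.1 λ)/(1 + 2.21 λ).
Solving: λ (I_D1 V_DS2 − I_D2 V_DS1) = I_D2 − I_D1, so λ = (0.18 − 0.133) / (0.133 × 6.1 − 0.18 × 2.21) = 0.047 / 0.414 = 0.114 V⁻¹.

λ = 0.114 V⁻¹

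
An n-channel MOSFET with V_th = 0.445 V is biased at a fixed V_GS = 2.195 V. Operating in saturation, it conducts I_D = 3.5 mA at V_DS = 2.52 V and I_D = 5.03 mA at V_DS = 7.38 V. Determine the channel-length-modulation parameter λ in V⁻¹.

With V_GS fixed, I_D ∝ (1 + λ V_DS) in saturation, so I_D2/I_D1 = (1 + λ V_DS2)/(1 + λ V_DS1).
5.03/3.5 = 1.437 = (1 + 7.38 λ)/(1 + 2.52 λ).
Solving: λ (I_D1 V_DS2 − I_D2 V_DS1) = I_D2 − I_D1, so λ = (5.03 − 3.5) / (3.5 × 7.38 − 5.03 × 2.52) = 1.53 / 13.2 = 0.116 V⁻¹.

λ = 0.116 V⁻¹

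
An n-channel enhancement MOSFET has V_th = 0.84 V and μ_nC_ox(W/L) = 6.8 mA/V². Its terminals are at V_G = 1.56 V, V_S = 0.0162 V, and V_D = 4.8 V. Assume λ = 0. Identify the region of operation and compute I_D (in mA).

Saturation; I_D = 1.68 mA

V_GS = V_G − V_S = 1.56 − 0.0162 = 1.54 V; V_DS = V_D − V_S = 4.8 − 0.0162 = 4.78 V.
V_ov = V_GS − V_th = 1.54 − 0.84 = 0.704 V.
Since V_DS = 4.78 V ≥ V_ov = 0.704 V, the device is in saturation.
I_D = ½ k_n V_ov² = 0.5 × 6.8 × 0.704² = 1.68 mA.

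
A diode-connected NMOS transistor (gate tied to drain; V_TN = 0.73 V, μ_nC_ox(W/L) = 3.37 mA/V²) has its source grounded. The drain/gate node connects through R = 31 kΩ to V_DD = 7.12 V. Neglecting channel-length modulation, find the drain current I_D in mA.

With gate tied to drain, V_GS = V_DS ≥ V_GS − V_TN, so the device is in saturation.
KCL at the drain: ½ k_n (V_GS − V_TN)² = (V_DD − V_GS)/R.
Let x = V_GS − 0.73. Then 52.2 x² + x − 6.39 = 0, giving x = 0.34 V (positive root), so V_GS = 1.07 V.
I_D = (V_DD − V_GS)/R = (7.12 − 1.07) / 31 = 0.195 mA.

I_D = 0.195 mA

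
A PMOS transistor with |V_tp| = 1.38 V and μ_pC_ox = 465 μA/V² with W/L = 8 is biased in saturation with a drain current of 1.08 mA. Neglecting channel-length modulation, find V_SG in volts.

k_p = μ_pC_ox · (W/L) = 3.72 mA/V².
In saturation I_D = ½ k_p (V_SG − |V_tp|)², so V_SG − |V_tp| = √(2 I_D / k_p) = √(2 × 1.08 / 3.72) = 0.762 V.
V_SG = 1.38 + 0.762 = 2.14 V.

V_SG = 2.14 V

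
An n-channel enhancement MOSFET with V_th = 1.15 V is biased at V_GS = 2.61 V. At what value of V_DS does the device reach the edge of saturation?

V_DS,sat = 1.46 V

The boundary between triode and saturation is V_DS = V_GS − V_th = V_ov.
V_ov = 2.61 − 1.15 = 1.46 V.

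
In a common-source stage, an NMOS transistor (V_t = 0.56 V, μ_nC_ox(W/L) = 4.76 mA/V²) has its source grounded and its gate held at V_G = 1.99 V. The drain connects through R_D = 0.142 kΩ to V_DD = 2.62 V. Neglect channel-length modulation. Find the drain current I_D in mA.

I_D = 4.87 mA

V_GS = V_G = 1.99 V, so V_ov = 1.99 − 0.56 = 1.43 V.
Assume saturation: I_D = ½ k_n V_ov² = 0.5 × 4.76 × 1.43² = 4.87 mA, giving V_DS = V_DD − I_D R_D = 2.62 − 4.87 × 0.142 = 1.93 V.
V_DS = 1.93 V ≥ V_ov = 1.43 V, confirming saturation.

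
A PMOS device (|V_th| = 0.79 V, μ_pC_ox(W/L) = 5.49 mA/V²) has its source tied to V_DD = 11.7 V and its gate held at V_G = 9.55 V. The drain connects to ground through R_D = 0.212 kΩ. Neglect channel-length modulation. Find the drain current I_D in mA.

V_SG = V_DD − V_G = 11.7 − 9.55 = 2.15 V, so V_ov = 2.15 − 0.79 = 1.36 V.
Assume saturation: I_D = ½ k_p V_ov² = 0.5 × 5.49 × 1.36² = 5.08 mA, giving V_SD = V_DD − I_D R_D = 11.7 − 5.08 × 0.212 = 10.6 V.
V_SD = 10.6 V ≥ V_ov = 1.36 V, confirming saturation.

I_D = 5.08 mA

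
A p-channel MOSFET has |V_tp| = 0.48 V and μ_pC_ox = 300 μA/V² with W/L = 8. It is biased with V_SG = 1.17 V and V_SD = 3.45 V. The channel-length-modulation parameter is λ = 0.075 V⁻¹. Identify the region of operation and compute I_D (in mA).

k_p = μ_pC_ox · (W/L) = 2.4 mA/V².
V_ov = V_SG − |V_tp| = 1.17 − 0.48 = 0.69 V.
Since V_SD = 3.45 V ≥ V_ov = 0.69 V, the device is in saturation.
I_D = ½ k_p V_ov² (1 + λ V_SD) = 0.5 × 2.4 × 0.69² × (1 + 0.075 × 3.45) = 0.719 mA.

Saturation; I_D = 0.719 mA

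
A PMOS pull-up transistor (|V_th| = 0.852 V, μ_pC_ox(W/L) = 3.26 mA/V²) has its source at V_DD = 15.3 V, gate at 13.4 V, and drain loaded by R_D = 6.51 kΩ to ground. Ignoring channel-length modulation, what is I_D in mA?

V_SG = V_DD − V_G = 15.3 − 13.4 = 1.9 V, so V_ov = 1.9 − 0.852 = 1.05 V.
Assume saturation: I_D = ½ k_p V_ov² = 0.5 × 3.26 × 1.05² = 1.79 mA, giving V_SD = V_DD − I_D R_D = 15.3 − 1.79 × 6.51 = 3.65 V.
V_SD = 3.65 V ≥ V_ov = 1.05 V, confirming saturation.

I_D = 1.79 mA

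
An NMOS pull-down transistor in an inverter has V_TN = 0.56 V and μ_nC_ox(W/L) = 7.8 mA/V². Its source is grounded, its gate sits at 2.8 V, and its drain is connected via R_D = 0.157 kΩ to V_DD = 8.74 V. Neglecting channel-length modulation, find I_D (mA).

V_GS = V_G = 2.8 V, so V_ov = 2.8 − 0.56 = 2.24 V.
Assume saturation: I_D = ½ k_n V_ov² = 0.5 × 7.8 × 2.24² = 19.6 mA, giving V_DS = V_DD − I_D R_D = 8.74 − 19.6 × 0.157 = 5.67 V.
V_DS = 5.67 V ≥ V_ov = 2.24 V, confirming saturation.

I_D = 19.6 mA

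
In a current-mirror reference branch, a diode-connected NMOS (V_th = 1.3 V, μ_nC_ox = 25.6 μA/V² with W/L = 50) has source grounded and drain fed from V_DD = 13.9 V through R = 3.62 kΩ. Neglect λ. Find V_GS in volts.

V_GS = 3.43 V

With gate tied to drain, V_GS = V_DS ≥ V_GS − V_th, so the device is in saturation.
k_n = μ_nC_ox · (W/L) = 1.28 mA/V².
KCL at the drain: ½ k_n (V_GS − V_th)² = (V_DD − V_GS)/R.
Let x = V_GS − 1.3. Then 2.32 x² + x − 12.6 = 0, giving x = 2.13 V (positive root), so V_GS = 3.43 V.
I_D = (V_DD − V_GS)/R = (13.9 − 3.43) / 3.62 = 2.89 mA.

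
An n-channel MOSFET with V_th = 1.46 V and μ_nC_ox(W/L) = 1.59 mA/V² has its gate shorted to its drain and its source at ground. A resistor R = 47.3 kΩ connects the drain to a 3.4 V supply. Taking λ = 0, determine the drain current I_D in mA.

With gate tied to drain, V_GS = V_DS ≥ V_GS − V_th, so the device is in saturation.
KCL at the drain: ½ k_n (V_GS − V_th)² = (V_DD − V_GS)/R.
Let x = V_GS − 1.46. Then 37.6 x² + x − 1.94 = 0, giving x = 0.214 V (positive root), so V_GS = 1.67 V.
I_D = (V_DD − V_GS)/R = (3.4 − 1.67) / 47.3 = 0.0365 mA.

I_D = 0.0365 mA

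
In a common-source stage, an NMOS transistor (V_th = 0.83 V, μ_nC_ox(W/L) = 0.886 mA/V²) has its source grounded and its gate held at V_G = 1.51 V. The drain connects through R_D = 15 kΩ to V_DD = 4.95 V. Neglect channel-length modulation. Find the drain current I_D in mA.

V_GS = V_G = 1.51 V, so V_ov = 1.51 − 0.83 = 0.68 V.
Assume saturation: I_D = ½ k_n V_ov² = 0.5 × 0.886 × 0.68² = 0.205 mA, giving V_DS = V_DD − I_D R_D = 4.95 − 0.205 × 15 = 1.88 V.
V_DS = 1.88 V ≥ V_ov = 0.68 V, confirming saturation.

I_D = 0.205 mA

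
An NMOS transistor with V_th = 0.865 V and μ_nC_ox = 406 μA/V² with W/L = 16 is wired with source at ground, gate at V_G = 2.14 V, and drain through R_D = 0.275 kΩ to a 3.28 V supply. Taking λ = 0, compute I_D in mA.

V_GS = V_G = 2.14 V, so V_ov = 2.14 − 0.865 = 1.28 V.
k_n = μ_nC_ox · (W/L) = 6.496 mA/V².
Assume saturation: I_D = ½ k_n V_ov² = 0.5 × 6.496 × 1.28² = 5.28 mA, giving V_DS = V_DD − I_D R_D = 3.28 − 5.28 × 0.275 = 1.83 V.
V_DS = 1.83 V ≥ V_ov = 1.28 V, confirming saturation.

I_D = 5.28 mA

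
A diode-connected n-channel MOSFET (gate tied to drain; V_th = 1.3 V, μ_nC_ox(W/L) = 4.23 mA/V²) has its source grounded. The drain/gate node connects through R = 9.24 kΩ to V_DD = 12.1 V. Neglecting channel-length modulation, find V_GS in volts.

V_GS = 2.02 V

With gate tied to drain, V_GS = V_DS ≥ V_GS − V_th, so the device is in saturation.
KCL at the drain: ½ k_n (V_GS − V_th)² = (V_DD − V_GS)/R.
Let x = V_GS − 1.3. Then 19.5 x² + x − 10.8 = 0, giving x = 0.718 V (positive root), so V_GS = 2.02 V.
I_D = (V_DD − V_GS)/R = (12.1 − 2.02) / 9.24 = 1.09 mA.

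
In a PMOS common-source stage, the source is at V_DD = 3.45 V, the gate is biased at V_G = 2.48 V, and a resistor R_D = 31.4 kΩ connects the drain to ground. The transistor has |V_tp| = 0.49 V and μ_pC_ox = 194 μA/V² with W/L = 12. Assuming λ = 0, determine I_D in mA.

V_SG = V_DD − V_G = 3.45 − 2.48 = 0.97 V, so V_ov = 0.97 − 0.49 = 0.48 V.
k_p = μ_pC_ox · (W/L) = 2.328 mA/V².
Assume saturation: I_D = ½ k_p V_ov² = 0.5 × 2.328 × 0.48² = 0.268 mA, giving V_SD = V_DD − I_D R_D = 3.45 − 0.268 × 31.4 = -4.97 V.
But -4.97 V < V_ov = 0.48 V, so the device is actually in triode.
In triode I_D = k_p[V_ov V_SD − ½ V_SD²] and I_D = (V_DD − V_SD)/R_D. Equating: 36.5 V_SD² − 36.09 V_SD + 3.45 = 0, giving V_SD = 0.107 V (the root below V_ov).
I_D = (3.45 − 0.107) / 31.4 = 0.106 mA.

I_D = 0.106 mA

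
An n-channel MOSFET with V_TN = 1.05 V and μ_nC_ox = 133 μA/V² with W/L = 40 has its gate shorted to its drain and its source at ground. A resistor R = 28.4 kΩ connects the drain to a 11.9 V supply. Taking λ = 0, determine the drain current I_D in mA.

With gate tied to drain, V_GS = V_DS ≥ V_GS − V_TN, so the device is in saturation.
k_n = μ_nC_ox · (W/L) = 5.32 mA/V².
KCL at the drain: ½ k_n (V_GS − V_TN)² = (V_DD − V_GS)/R.
Let x = V_GS − 1.05. Then 75.5 x² + x − 10.85 = 0, giving x = 0.372 V (positive root), so V_GS = 1.42 V.
I_D = (V_DD − V_GS)/R = (11.9 − 1.42) / 28.4 = 0.369 mA.

I_D = 0.369 mA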